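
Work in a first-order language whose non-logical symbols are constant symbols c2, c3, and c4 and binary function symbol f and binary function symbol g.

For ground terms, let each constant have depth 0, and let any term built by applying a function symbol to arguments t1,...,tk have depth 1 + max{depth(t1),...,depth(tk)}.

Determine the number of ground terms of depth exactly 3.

1565568

Let N_k = |{terms of depth ≤ k}|. Then N_0 = 3 and N_k = 3 + N_{k-1}^2 + N_{k-1}^2 for k ≥ 1 (one summand per function symbol, arity giving the exponent).
N_0 = 3
N_1 = 3 + 3^2 + 3^2 = 21
N_2 = 3 + 21^2 + 21^2 = 885
N_3 = 3 + 885^2 + 885^2 = 1566453
Terms of depth exactly 3: N_3 − N_2 = 1566453 − 885 = 1565568.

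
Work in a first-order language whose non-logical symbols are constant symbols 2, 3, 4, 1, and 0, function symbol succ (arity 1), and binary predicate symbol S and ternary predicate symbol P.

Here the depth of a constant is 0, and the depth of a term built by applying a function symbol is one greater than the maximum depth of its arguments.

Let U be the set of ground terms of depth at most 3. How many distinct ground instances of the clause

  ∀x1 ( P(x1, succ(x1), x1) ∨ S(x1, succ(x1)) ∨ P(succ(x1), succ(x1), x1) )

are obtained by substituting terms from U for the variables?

20

Ground terms of depth ≤ 3:
  Let N_k count ground terms of depth at most k. Each non-constant term of depth ≤ k is some function symbol applied to depth-≤(k−1) arguments, giving N_k = 5 + N_{k-1}.
  N_0 = 5
  N_1 = 5 + 5 = 10
  N_2 = 5 + 10 = 15
  N_3 = 5 + 15 = 20
So there are 20 ground terms available for substitution.
The variable x1 ranges independently over the available ground terms, and distinct assignments produce distinct instances.
Number of ground instances = 20.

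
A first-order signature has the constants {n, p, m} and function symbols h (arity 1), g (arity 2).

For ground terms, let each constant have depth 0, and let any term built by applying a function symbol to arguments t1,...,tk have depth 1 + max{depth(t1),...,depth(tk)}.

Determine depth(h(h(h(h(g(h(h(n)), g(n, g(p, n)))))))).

7

depth(h(n)) = 1 + depth(n) = 1 + 0 = 1
depth(h(h(n))) = 1 + depth(h(n)) = 1 + 1 = 2
depth(g(p, n)) = 1 + max(0, 0) = 1
depth(g(n, g(p, n))) = 1 + max(0, 1) = 2
depth(g(h(h(n)), g(n, g(p, n)))) = 1 + max(2, 2) = 3
depth(h(g(h(h(n)), g(n, g(p, n))))) = 1 + depth(g(h(h(n)), g(n, g(p, n)))) = 1 + 3 = 4
depth(h(h(g(h(h(n)), g(n, g(p, n)))))) = 1 + depth(h(g(h(h(n)), g(n, g(p, n))))) = 1 + 4 = 5
depth(h(h(h(g(h(h(n)), g(n, g(p, n))))))) = 1 + depth(h(h(g(h(h(n)), g(n, g(p, n)))))) = 1 + 5 = 6
depth(h(h(h(h(g(h(h(n)), g(n, g(p, n)))))))) = 1 + depth(h(h(h(g(h(h(n)), g(n, g(p, n))))))) = 1 + 6 = 7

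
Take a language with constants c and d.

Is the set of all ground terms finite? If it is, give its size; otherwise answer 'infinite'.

2

There are no function symbols, so every ground term is one of the 2 constants.
The Herbrand universe is {c, d}, which is finite with 2 elements.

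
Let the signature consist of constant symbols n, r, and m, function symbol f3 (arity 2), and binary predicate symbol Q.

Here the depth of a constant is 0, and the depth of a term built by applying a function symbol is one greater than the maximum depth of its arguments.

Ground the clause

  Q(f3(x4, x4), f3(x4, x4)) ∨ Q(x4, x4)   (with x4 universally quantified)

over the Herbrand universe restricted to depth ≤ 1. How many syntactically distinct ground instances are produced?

Ground terms of depth ≤ 1:
  Let N_k count ground terms of depth at most k. Each non-constant term of depth ≤ k is some function symbol applied to depth-≤(k−1) arguments, giving N_k = 3 + N_{k-1}^2.
  N_0 = 3
  N_1 = 3 + 3^2 = 12
So there are 12 ground terms available for substitution.
The body mentions the single quantified variable x4; since ground terms form a free algebra, no two substitutions collapse to the same formula.
Number of ground instances = 12.

12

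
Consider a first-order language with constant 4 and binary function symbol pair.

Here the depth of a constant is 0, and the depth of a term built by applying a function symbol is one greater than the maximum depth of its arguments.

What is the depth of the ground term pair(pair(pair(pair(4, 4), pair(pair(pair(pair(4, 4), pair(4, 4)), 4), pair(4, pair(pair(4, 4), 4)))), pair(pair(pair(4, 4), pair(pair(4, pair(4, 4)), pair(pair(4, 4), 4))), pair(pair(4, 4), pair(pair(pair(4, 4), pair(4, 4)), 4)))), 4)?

depth(pair(4, 4)) = 1 + max(0, 0) = 1
depth(pair(pair(4, 4), pair(4, 4))) = 1 + max(1, 1) = 2
depth(pair(pair(pair(4, 4), pair(4, 4)), 4)) = 1 + max(2, 0) = 3
depth(pair(pair(4, 4), 4)) = 1 + max(1, 0) = 2
depth(pair(4, pair(pair(4, 4), 4))) = 1 + max(0, 2) = 3
depth(pair(pair(pair(pair(4, 4), pair(4, 4)), 4), pair(4, pair(pair(4, 4), 4)))) = 1 + max(3, 3) = 4
depth(pair(pair(4, 4), pair(pair(pair(pair(4, 4), pair(4, 4)), 4), pair(4, pair(pair(4, 4), 4))))) = 1 + max(1, 4) = 5
depth(pair(4, pair(4, 4))) = 1 + max(0, 1) = 2
depth(pair(pair(4, pair(4, 4)), pair(pair(4, 4), 4))) = 1 + max(2, 2) = 3
depth(pair(pair(4, 4), pair(pair(4, pair(4, 4)), pair(pair(4, 4), 4)))) = 1 + max(1, 3) = 4
depth(pair(pair(4, 4), pair(pair(pair(4, 4), pair(4, 4)), 4))) = 1 + max(1, 3) = 4
depth(pair(pair(pair(4, 4), pair(pair(4, pair(4, 4)), pair(pair(4, 4), 4))), pair(pair(4, 4), pair(pair(pair(4, 4), pair(4, 4)), 4)))) = 1 + max(4, 4) = 5
depth(pair(pair(pair(4, 4), pair(pair(pair(pair(4, 4), pair(4, 4)), 4), pair(4, pair(pair(4, 4), 4)))), pair(pair(pair(4, 4), pair(pair(4, pair(4, 4)), pair(pair(4, 4), 4))), pair(pair(4, 4), pair(pair(pair(4, 4), pair(4, 4)), 4))))) = 1 + max(5, 5) = 6
depth(pair(pair(pair(pair(4, 4), pair(pair(pair(pair(4, 4), pair(4, 4)), 4), pair(4, pair(pair(4, 4), 4)))), pair(pair(pair(4, 4), pair(pair(4, pair(4, 4)), pair(pair(4, 4), 4))), pair(pair(4, 4), pair(pair(pair(4, 4), pair(4, 4)), 4)))), 4)) = 1 + max(6, 0) = 7

7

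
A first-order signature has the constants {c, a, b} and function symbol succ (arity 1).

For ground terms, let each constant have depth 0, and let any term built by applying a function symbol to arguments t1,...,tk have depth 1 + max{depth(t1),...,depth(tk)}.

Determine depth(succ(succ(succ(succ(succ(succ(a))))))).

depth(succ(a)) = 1 + depth(a) = 1 + 0 = 1
depth(succ(succ(a))) = 1 + depth(succ(a)) = 1 + 1 = 2
depth(succ(succ(succ(a)))) = 1 + depth(succ(succ(a))) = 1 + 2 = 3
depth(succ(succ(succ(succ(a))))) = 1 + depth(succ(succ(succ(a)))) = 1 + 3 = 4
depth(succ(succ(succ(succ(succ(a)))))) = 1 + depth(succ(succ(succ(succ(a))))) = 1 + 4 = 5
depth(succ(succ(succ(succ(succ(succ(a))))))) = 1 + depth(succ(succ(succ(succ(succ(a)))))) = 1 + 5 = 6

6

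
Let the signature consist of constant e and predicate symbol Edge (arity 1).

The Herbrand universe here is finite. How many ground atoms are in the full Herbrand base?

With no function symbols, the Herbrand universe is just the 1 constant.
Ground atoms per predicate: Edge: 1.
Herbrand base size = 1 = 1.

1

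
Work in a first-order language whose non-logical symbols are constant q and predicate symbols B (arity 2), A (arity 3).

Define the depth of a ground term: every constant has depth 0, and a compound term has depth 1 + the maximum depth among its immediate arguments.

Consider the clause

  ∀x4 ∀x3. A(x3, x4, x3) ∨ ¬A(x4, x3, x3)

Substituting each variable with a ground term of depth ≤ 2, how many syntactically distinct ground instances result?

1

Ground terms of depth ≤ 2:
  With no function symbols every ground term is a constant, so there is exactly 1 ground term at every depth bound.
  N_0 = 1
  N_1 = 1
  N_2 = 1
So there is exactly 1 ground term available for substitution.
Each of x4, x3 ranges independently over the available ground terms, and distinct assignments produce distinct instances.
Number of ground instances = 1^2 = 1.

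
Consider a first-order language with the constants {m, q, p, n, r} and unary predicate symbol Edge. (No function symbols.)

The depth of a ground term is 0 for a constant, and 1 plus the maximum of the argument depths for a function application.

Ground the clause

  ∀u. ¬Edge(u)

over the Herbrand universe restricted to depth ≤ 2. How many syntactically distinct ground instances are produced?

5

Ground terms of depth ≤ 2:
  With no function symbols every ground term is a constant, so there are exactly 5 ground terms at every depth bound.
  N_0 = 5
  N_1 = 5
  N_2 = 5
So there are 5 ground terms available for substitution.
The variable u ranges independently over the available ground terms, and distinct assignments produce distinct instances.
Number of ground instances = 5.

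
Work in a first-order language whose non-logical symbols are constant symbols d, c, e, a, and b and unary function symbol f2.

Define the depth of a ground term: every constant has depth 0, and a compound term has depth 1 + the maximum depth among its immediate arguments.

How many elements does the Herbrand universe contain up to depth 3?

20

Let N_k count ground terms of depth at most k. Each non-constant term of depth ≤ k is some function symbol applied to depth-≤(k−1) arguments, giving N_k = 5 + N_{k-1}.
N_0 = 5
N_1 = 5 + 5 = 10
N_2 = 5 + 10 = 15
N_3 = 5 + 15 = 20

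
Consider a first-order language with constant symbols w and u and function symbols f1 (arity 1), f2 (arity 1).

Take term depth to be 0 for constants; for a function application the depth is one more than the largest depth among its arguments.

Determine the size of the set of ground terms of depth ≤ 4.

62

Let N_k = |{terms of depth ≤ k}|. Then N_0 = 2 and N_k = 2 + N_{k-1} + N_{k-1} for k ≥ 1 (one summand per function symbol, arity giving the exponent).
N_0 = 2
N_1 = 2 + 2 + 2 = 6
N_2 = 2 + 6 + 6 = 14
N_3 = 2 + 14 + 14 = 30
N_4 = 2 + 30 + 30 = 62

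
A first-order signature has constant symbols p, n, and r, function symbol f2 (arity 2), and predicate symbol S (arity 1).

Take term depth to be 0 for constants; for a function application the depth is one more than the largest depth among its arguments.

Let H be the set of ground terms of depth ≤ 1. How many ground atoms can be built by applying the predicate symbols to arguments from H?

12

First count ground terms of depth ≤ 1.
Let N_k count ground terms of depth at most k. Each non-constant term of depth ≤ k is some function symbol applied to depth-≤(k−1) arguments, giving N_k = 3 + N_{k-1}^2.
N_0 = 3
N_1 = 3 + 3^2 = 12
So |H| = 12.
For each predicate symbol, the number of ground atoms is |H| raised to its arity; summing:
  S: 12
Total ground atoms: 12.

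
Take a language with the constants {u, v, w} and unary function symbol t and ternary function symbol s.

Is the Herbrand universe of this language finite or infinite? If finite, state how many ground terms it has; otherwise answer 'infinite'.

The signature has at least one function symbol (t, arity 1) and at least one constant (u).
Iterating t gives infinitely many distinct ground terms: u, t(u), t(t(u)), ...
So the Herbrand universe is infinite.

infinite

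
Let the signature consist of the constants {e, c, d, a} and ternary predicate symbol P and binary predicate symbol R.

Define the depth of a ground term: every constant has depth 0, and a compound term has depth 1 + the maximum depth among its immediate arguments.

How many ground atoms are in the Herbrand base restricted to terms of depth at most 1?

First count ground terms of depth ≤ 1.
With no function symbols every ground term is a constant, so there are exactly 4 ground terms at every depth bound.
N_0 = 4
N_1 = 4
Explicitly: e, c, d, a.
So |H| = 4.
Ground atoms are formed by filling each argument slot of a predicate with a term from H, so an r-ary predicate gives |H|^r atoms:
  P: 4^3 = 64;  R: 4^2 = 16
Total ground atoms: 64 + 16 = 80.

80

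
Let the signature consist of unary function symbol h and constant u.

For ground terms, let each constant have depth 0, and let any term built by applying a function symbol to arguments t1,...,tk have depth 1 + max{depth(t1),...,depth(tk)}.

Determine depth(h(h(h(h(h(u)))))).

depth(h(u)) = 1 + depth(u) = 1 + 0 = 1
depth(h(h(u))) = 1 + depth(h(u)) = 1 + 1 = 2
depth(h(h(h(u)))) = 1 + depth(h(h(u))) = 1 + 2 = 3
depth(h(h(h(h(u))))) = 1 + depth(h(h(h(u)))) = 1 + 3 = 4
depth(h(h(h(h(h(u)))))) = 1 + depth(h(h(h(h(u))))) = 1 + 4 = 5

5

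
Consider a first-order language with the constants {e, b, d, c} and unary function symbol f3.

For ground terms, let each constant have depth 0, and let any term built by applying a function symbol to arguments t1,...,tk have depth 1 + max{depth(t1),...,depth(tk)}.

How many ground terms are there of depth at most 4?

Let N_k = |{terms of depth ≤ k}|. Then N_0 = 4 and N_k = 4 + N_{k-1} for k ≥ 1 (one summand per function symbol, arity giving the exponent).
N_0 = 4
N_1 = 4 + 4 = 8
N_2 = 4 + 8 = 12
N_3 = 4 + 12 = 16
N_4 = 4 + 16 = 20

20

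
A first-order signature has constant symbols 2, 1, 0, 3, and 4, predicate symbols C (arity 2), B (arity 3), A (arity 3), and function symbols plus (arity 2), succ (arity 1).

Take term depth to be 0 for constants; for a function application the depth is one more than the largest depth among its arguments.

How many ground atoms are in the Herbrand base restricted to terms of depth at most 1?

86975

First count ground terms of depth ≤ 1.
Let N_k = |{terms of depth ≤ k}|. Then N_0 = 5 and N_k = 5 + N_{k-1}^2 + N_{k-1} for k ≥ 1 (one summand per function symbol, arity giving the exponent).
N_0 = 5
N_1 = 5 + 5^2 + 5 = 35
So |H| = 35.
For each predicate symbol, the number of ground atoms is |H| raised to its arity; summing:
  C: 35^2 = 1225;  B: 35^3 = 42875;  A: 35^3 = 42875
Total ground atoms: 1225 + 42875 + 42875 = 86975.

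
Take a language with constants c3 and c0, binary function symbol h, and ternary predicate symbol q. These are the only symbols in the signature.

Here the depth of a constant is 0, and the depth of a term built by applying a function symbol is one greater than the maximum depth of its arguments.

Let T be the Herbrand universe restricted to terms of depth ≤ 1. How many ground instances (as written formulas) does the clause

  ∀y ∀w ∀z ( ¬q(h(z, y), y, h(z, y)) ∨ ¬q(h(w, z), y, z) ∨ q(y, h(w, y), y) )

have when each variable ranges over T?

Ground terms of depth ≤ 1:
  Let N_k count ground terms of depth at most k. Each non-constant term of depth ≤ k is some function symbol applied to depth-≤(k−1) arguments, giving N_k = 2 + N_{k-1}^2.
  N_0 = 2
  N_1 = 2 + 2^2 = 6
  Explicitly: c3, c0, h(c3, c3), h(c3, c0), h(c0, c3), h(c0, c0).
So there are 6 ground terms available for substitution.
There are 3 variables to instantiate (y, w, z), each occurring in at least one literal, so different choices give different ground instances.
Number of ground instances = 6^3 = 216.

216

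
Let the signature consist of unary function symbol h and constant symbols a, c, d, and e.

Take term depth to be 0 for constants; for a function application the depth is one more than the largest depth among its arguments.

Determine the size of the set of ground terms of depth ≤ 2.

Write N_k for the number of ground terms of depth ≤ k. A term of depth ≤ k is either a constant or a function symbol applied to arguments of depth ≤ k−1, so N_k = 4 + N_{k-1}.
N_0 = 4
N_1 = 4 + 4 = 8
N_2 = 4 + 8 = 12
Explicitly: a, c, d, e, h(a), h(c), h(d), h(e), h(h(a)), h(h(c)), h(h(d)), h(h(e)).

12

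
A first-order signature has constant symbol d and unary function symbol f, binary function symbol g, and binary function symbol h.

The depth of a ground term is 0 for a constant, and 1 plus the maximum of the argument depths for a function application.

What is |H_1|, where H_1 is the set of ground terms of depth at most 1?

Count level by level. With function symbols f/1, g/2, h/2, the terms of depth ≤ k are the 1 constant together with each function applied to depth-≤(k−1) tuples, so N_k = 1 + N_{k-1} + N_{k-1}^2 + N_{k-1}^2.
N_0 = 1
N_1 = 1 + 1 + 1^2 + 1^2 = 4

4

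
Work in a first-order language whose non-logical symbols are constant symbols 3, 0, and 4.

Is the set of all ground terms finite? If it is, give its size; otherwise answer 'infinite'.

There are no function symbols, so every ground term is one of the 3 constants.
The Herbrand universe is {3, 0, 4}, which is finite with 3 elements.

3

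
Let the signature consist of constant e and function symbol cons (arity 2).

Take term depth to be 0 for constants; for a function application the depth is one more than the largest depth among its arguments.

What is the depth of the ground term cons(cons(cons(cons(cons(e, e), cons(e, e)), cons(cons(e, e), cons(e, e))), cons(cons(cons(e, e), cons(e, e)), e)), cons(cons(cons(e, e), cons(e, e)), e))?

depth(cons(e, e)) = 1 + max(0, 0) = 1
depth(cons(cons(e, e), cons(e, e))) = 1 + max(1, 1) = 2
depth(cons(cons(cons(e, e), cons(e, e)), cons(cons(e, e), cons(e, e)))) = 1 + max(2, 2) = 3
depth(cons(cons(cons(e, e), cons(e, e)), e)) = 1 + max(2, 0) = 3
depth(cons(cons(cons(cons(e, e), cons(e, e)), cons(cons(e, e), cons(e, e))), cons(cons(cons(e, e), cons(e, e)), e))) = 1 + max(3, 3) = 4
depth(cons(cons(cons(cons(cons(e, e), cons(e, e)), cons(cons(e, e), cons(e, e))), cons(cons(cons(e, e), cons(e, e)), e)), cons(cons(cons(e, e), cons(e, e)), e))) = 1 + max(4, 3) = 5

5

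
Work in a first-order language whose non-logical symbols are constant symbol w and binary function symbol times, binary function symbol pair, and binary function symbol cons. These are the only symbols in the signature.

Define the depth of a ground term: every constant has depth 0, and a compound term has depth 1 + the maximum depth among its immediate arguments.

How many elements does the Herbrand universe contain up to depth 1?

4

Write N_k for the number of ground terms of depth ≤ k. A term of depth ≤ k is either a constant or a function symbol applied to arguments of depth ≤ k−1, so N_k = 1 + N_{k-1}^2 + N_{k-1}^2 + N_{k-1}^2.
N_0 = 1
N_1 = 1 + 1^2 + 1^2 + 1^2 = 4
Explicitly: w, times(w, w), pair(w, w), cons(w, w).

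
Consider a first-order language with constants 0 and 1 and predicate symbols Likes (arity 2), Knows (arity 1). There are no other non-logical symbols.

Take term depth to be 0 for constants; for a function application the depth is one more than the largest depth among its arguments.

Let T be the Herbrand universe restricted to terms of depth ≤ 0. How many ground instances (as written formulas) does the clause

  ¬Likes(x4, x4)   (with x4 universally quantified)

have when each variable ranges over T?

2

Ground terms of depth ≤ 0:
  With no function symbols every ground term is a constant, so there are exactly 2 ground terms at every depth bound.
  N_0 = 2
  Explicitly: 0, 1.
So there are 2 ground terms available for substitution.
The body mentions the single quantified variable x4; since ground terms form a free algebra, no two substitutions collapse to the same formula.
Number of ground instances = 2.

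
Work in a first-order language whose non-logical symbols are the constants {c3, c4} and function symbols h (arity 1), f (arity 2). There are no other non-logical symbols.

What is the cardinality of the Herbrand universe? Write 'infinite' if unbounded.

The signature has at least one function symbol (h, arity 1) and at least one constant (c3).
Iterating h gives infinitely many distinct ground terms: c3, h(c3), h(h(c3)), ...
So the Herbrand universe is infinite.

infinite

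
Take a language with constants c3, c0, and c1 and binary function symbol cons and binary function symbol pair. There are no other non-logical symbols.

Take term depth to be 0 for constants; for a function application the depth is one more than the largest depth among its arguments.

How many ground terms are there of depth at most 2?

If N_k denotes the number of depth-≤k ground terms, the 3 constants give N_0 = 3, and each function symbol of arity r contributes N_{k-1}^r new terms at level k: N_k = 3 + N_{k-1}^2 + N_{k-1}^2.
N_0 = 3
N_1 = 3 + 3^2 + 3^2 = 21
N_2 = 3 + 21^2 + 21^2 = 885

885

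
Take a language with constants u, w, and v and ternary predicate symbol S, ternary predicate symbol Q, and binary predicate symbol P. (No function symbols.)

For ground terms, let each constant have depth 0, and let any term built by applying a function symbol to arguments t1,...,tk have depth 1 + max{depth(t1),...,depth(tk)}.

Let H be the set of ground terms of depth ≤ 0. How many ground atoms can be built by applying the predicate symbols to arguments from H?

First count ground terms of depth ≤ 0.
With no function symbols every ground term is a constant, so there are exactly 3 ground terms at every depth bound.
N_0 = 3
Explicitly: u, w, v.
So |H| = 3.
A ground atom is a predicate applied to a tuple of terms from H, so the count is the sum over predicates of |H|^arity:
  S: 3^3 = 27;  Q: 3^3 = 27;  P: 3^2 = 9
Total ground atoms: 27 + 27 + 9 = 63.

63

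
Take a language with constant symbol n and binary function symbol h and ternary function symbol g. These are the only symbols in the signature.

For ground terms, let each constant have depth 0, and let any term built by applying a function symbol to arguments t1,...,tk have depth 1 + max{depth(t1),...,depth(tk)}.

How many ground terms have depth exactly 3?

51986

Count level by level. With function symbols h/2, g/3, the terms of depth ≤ k are the 1 constant together with each function applied to depth-≤(k−1) tuples, so N_k = 1 + N_{k-1}^2 + N_{k-1}^3.
N_0 = 1
N_1 = 1 + 1^2 + 1^3 = 3
N_2 = 1 + 3^2 + 3^3 = 37
N_3 = 1 + 37^2 + 37^3 = 52023
Terms of depth exactly 3: N_3 − N_2 = 52023 − 37 = 51986.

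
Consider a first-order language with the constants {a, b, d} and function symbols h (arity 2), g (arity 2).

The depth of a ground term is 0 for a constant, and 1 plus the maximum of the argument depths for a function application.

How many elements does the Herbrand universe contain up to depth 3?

If N_k denotes the number of depth-≤k ground terms, the 3 constants give N_0 = 3, and each function symbol of arity r contributes N_{k-1}^r new terms at level k: N_k = 3 + N_{k-1}^2 + N_{k-1}^2.
N_0 = 3
N_1 = 3 + 3^2 + 3^2 = 21
N_2 = 3 + 21^2 + 21^2 = 885
N_3 = 3 + 885^2 + 885^2 = 1566453

1566453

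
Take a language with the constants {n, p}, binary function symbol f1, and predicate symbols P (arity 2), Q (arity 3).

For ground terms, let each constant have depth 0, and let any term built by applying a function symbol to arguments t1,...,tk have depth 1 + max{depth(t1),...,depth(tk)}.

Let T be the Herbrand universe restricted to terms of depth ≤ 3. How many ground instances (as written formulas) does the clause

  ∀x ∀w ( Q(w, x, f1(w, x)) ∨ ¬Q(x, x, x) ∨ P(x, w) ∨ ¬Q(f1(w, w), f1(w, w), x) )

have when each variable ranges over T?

Ground terms of depth ≤ 3:
  Let N_k = |{terms of depth ≤ k}|. Then N_0 = 2 and N_k = 2 + N_{k-1}^2 for k ≥ 1 (one summand per function symbol, arity giving the exponent).
  N_0 = 2
  N_1 = 2 + 2^2 = 6
  N_2 = 2 + 6^2 = 38
  N_3 = 2 + 38^2 = 1446
So there are 1446 ground terms available for substitution.
The body mentions every one of the 2 quantified variables; since ground terms form a free algebra, no two substitutions collapse to the same formula.
Number of ground instances = 1446^2 = 2090916.

2090916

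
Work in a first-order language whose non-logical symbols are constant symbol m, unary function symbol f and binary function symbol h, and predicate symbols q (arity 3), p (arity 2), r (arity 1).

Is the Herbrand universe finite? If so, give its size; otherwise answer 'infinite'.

infinite

The signature has at least one function symbol (f, arity 1) and at least one constant (m).
Iterating f gives infinitely many distinct ground terms: m, f(m), f(f(m)), ...
So the Herbrand universe is infinite.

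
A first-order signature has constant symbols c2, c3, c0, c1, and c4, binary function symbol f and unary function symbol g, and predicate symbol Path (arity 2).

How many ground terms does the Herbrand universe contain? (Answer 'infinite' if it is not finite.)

The signature has at least one function symbol (f, arity 2) and at least one constant (c2).
Iterating f gives infinitely many distinct ground terms: c2, f(c2, c2), f(f(c2, c2), f(c2, c2)), ...
So the Herbrand universe is infinite.

infinite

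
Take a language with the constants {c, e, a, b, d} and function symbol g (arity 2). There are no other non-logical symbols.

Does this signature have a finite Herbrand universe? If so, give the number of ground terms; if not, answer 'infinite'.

The signature has at least one function symbol (g, arity 2) and at least one constant (c).
Iterating g gives infinitely many distinct ground terms: c, g(c, c), g(g(c, c), g(c, c)), ...
So the Herbrand universe is infinite.

infinite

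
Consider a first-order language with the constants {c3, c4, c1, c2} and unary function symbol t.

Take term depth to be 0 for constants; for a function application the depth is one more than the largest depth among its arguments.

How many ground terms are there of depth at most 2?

12

Write N_k for the number of ground terms of depth ≤ k. A term of depth ≤ k is either a constant or a function symbol applied to arguments of depth ≤ k−1, so N_k = 4 + N_{k-1}.
N_0 = 4
N_1 = 4 + 4 = 8
N_2 = 4 + 8 = 12
Explicitly: c3, c4, c1, c2, t(c3), t(c4), t(c1), t(c2), t(t(c3)), t(t(c4)), t(t(c1)), t(t(c2)).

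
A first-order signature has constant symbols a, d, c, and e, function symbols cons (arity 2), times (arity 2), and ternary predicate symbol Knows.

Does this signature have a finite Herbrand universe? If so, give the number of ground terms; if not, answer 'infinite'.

The signature has at least one function symbol (cons, arity 2) and at least one constant (a).
Iterating cons gives infinitely many distinct ground terms: a, cons(a, a), cons(cons(a, a), cons(a, a)), ...
So the Herbrand universe is infinite.

infinite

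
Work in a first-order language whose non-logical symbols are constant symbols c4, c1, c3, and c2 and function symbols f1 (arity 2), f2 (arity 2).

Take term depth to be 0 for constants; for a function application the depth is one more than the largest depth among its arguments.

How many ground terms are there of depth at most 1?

36

Write N_k for the number of ground terms of depth ≤ k. A term of depth ≤ k is either a constant or a function symbol applied to arguments of depth ≤ k−1, so N_k = 4 + N_{k-1}^2 + N_{k-1}^2.
N_0 = 4
N_1 = 4 + 4^2 + 4^2 = 36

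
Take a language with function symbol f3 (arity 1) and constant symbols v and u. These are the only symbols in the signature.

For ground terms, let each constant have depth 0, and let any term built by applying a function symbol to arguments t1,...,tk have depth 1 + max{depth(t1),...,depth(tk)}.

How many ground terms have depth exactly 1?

2

If N_k denotes the number of depth-≤k ground terms, the 2 constants give N_0 = 2, and each function symbol of arity r contributes N_{k-1}^r new terms at level k: N_k = 2 + N_{k-1}.
N_0 = 2
N_1 = 2 + 2 = 4
Terms of depth exactly 1: N_1 − N_0 = 4 − 2 = 2.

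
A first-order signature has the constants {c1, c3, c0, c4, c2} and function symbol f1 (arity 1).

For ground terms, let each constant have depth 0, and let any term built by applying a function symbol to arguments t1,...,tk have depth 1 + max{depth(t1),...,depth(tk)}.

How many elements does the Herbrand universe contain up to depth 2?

15

Let N_k count ground terms of depth at most k. Each non-constant term of depth ≤ k is some function symbol applied to depth-≤(k−1) arguments, giving N_k = 5 + N_{k-1}.
N_0 = 5
N_1 = 5 + 5 = 10
N_2 = 5 + 10 = 15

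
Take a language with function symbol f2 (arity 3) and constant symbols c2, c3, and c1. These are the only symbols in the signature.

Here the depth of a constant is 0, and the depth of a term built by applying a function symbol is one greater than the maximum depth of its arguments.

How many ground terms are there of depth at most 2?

Let N_k count ground terms of depth at most k. Each non-constant term of depth ≤ k is some function symbol applied to depth-≤(k−1) arguments, giving N_k = 3 + N_{k-1}^3.
N_0 = 3
N_1 = 3 + 3^3 = 30
N_2 = 3 + 30^3 = 27003

27003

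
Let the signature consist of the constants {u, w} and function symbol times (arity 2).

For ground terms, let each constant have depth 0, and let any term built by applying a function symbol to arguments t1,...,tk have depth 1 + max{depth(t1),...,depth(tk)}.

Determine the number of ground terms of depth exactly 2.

Write N_k for the number of ground terms of depth ≤ k. A term of depth ≤ k is either a constant or a function symbol applied to arguments of depth ≤ k−1, so N_k = 2 + N_{k-1}^2.
N_0 = 2
N_1 = 2 + 2^2 = 6
N_2 = 2 + 6^2 = 38
Terms of depth exactly 2: N_2 − N_1 = 38 − 6 = 32.

32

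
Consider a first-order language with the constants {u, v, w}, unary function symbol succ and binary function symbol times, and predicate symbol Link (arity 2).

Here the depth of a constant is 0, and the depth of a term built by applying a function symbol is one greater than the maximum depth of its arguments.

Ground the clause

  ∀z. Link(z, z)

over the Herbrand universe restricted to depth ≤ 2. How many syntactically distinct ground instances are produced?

Ground terms of depth ≤ 2:
  Count level by level. With function symbols succ/1, times/2, the terms of depth ≤ k are the 3 constants together with each function applied to depth-≤(k−1) tuples, so N_k = 3 + N_{k-1} + N_{k-1}^2.
  N_0 = 3
  N_1 = 3 + 3 + 3^2 = 15
  N_2 = 3 + 15 + 15^2 = 243
So there are 243 ground terms available for substitution.
There is 1 variable to instantiate (z),  occurring in at least one literal, so different choices give different ground instances.
Number of ground instances = 243.

243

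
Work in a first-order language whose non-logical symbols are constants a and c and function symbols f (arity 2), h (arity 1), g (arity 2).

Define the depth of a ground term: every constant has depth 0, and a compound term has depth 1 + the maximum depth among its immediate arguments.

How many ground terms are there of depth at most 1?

Write N_k for the number of ground terms of depth ≤ k. A term of depth ≤ k is either a constant or a function symbol applied to arguments of depth ≤ k−1, so N_k = 2 + N_{k-1}^2 + N_{k-1} + N_{k-1}^2.
N_0 = 2
N_1 = 2 + 2^2 + 2 + 2^2 = 12

12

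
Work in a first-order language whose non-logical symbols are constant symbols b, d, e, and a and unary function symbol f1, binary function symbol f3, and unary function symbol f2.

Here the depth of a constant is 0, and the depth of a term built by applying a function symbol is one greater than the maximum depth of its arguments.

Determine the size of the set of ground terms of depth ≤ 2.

844

Write N_k for the number of ground terms of depth ≤ k. A term of depth ≤ k is either a constant or a function symbol applied to arguments of depth ≤ k−1, so N_k = 4 + N_{k-1} + N_{k-1}^2 + N_{k-1}.
N_0 = 4
N_1 = 4 + 4 + 4^2 + 4 = 28
N_2 = 4 + 28 + 28^2 + 28 = 844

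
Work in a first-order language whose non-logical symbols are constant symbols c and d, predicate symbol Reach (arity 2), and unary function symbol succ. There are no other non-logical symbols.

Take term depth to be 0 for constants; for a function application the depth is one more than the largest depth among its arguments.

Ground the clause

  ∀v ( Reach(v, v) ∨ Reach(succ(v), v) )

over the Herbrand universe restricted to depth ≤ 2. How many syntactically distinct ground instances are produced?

Ground terms of depth ≤ 2:
  Let N_k = |{terms of depth ≤ k}|. Then N_0 = 2 and N_k = 2 + N_{k-1} for k ≥ 1 (one summand per function symbol, arity giving the exponent).
  N_0 = 2
  N_1 = 2 + 2 = 4
  N_2 = 2 + 4 = 6
So there are 6 ground terms available for substitution.
The clause has 1 distinct variable (v), which appears in the body. In the free term algebra distinct substitutions yield syntactically distinct ground instances.
Number of ground instances = 6.

6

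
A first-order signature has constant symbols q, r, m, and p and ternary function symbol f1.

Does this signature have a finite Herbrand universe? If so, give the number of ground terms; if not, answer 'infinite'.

The signature has at least one function symbol (f1, arity 3) and at least one constant (q).
Iterating f1 gives infinitely many distinct ground terms: q, f1(q, q, q), f1(f1(q, q, q), f1(q, q, q), f1(q, q, q)), ...
So the Herbrand universe is infinite.

infinite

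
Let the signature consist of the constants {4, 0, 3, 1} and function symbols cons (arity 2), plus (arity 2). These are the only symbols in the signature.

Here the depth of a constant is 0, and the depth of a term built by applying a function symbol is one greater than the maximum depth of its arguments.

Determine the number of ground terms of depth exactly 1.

Write N_k for the number of ground terms of depth ≤ k. A term of depth ≤ k is either a constant or a function symbol applied to arguments of depth ≤ k−1, so N_k = 4 + N_{k-1}^2 + N_{k-1}^2.
N_0 = 4
N_1 = 4 + 4^2 + 4^2 = 36
Terms of depth exactly 1: N_1 − N_0 = 36 − 4 = 32.

32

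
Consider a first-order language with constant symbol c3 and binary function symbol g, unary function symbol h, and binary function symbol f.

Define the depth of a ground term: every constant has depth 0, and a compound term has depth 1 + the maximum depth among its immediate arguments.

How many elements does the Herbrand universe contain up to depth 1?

4

If N_k denotes the number of depth-≤k ground terms, the 1 constant gives N_0 = 1, and each function symbol of arity r contributes N_{k-1}^r new terms at level k: N_k = 1 + N_{k-1}^2 + N_{k-1} + N_{k-1}^2.
N_0 = 1
N_1 = 1 + 1^2 + 1 + 1^2 = 4
Explicitly: c3, g(c3, c3), h(c3), f(c3, c3).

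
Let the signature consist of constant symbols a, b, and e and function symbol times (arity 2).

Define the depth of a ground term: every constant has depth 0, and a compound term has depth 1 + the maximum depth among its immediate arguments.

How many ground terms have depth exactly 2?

135

Let N_k count ground terms of depth at most k. Each non-constant term of depth ≤ k is some function symbol applied to depth-≤(k−1) arguments, giving N_k = 3 + N_{k-1}^2.
N_0 = 3
N_1 = 3 + 3^2 = 12
N_2 = 3 + 12^2 = 147
Terms of depth exactly 2: N_2 − N_1 = 147 − 12 = 135.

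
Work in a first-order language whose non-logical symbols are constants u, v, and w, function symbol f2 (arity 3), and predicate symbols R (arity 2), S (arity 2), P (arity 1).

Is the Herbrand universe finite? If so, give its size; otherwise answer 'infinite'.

infinite

The signature has at least one function symbol (f2, arity 3) and at least one constant (u).
Iterating f2 gives infinitely many distinct ground terms: u, f2(u, u, u), f2(f2(u, u, u), f2(u, u, u), f2(u, u, u)), ...
So the Herbrand universe is infinite.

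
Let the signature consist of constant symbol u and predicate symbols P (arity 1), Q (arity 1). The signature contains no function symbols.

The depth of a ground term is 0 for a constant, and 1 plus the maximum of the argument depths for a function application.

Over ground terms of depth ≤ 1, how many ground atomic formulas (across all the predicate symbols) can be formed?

First count ground terms of depth ≤ 1.
With no function symbols every ground term is a constant, so there is exactly 1 ground term at every depth bound.
N_0 = 1
N_1 = 1
Explicitly: u.
So |H| = 1.
Each predicate of arity r yields |H|^r ground atoms (one per choice of an r-tuple from H):
  P: 1;  Q: 1
Total ground atoms: 1 + 1 = 2.

2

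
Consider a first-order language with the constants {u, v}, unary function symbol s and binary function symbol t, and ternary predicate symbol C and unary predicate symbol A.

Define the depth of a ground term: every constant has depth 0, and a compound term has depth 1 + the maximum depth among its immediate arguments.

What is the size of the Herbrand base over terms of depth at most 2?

405298

First count ground terms of depth ≤ 2.
Let N_k count ground terms of depth at most k. Each non-constant term of depth ≤ k is some function symbol applied to depth-≤(k−1) arguments, giving N_k = 2 + N_{k-1} + N_{k-1}^2.
N_0 = 2
N_1 = 2 + 2 + 2^2 = 8
N_2 = 2 + 8 + 8^2 = 74
So |H| = 74.
Each predicate of arity r yields |H|^r ground atoms (one per choice of an r-tuple from H):
  C: 74^3 = 405224;  A: 74
Total ground atoms: 405224 + 74 = 405298.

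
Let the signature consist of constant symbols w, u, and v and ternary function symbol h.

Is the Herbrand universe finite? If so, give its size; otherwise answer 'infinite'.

infinite

The signature has at least one function symbol (h, arity 3) and at least one constant (w).
Iterating h gives infinitely many distinct ground terms: w, h(w, w, w), h(h(w, w, w), h(w, w, w), h(w, w, w)), ...
So the Herbrand universe is infinite.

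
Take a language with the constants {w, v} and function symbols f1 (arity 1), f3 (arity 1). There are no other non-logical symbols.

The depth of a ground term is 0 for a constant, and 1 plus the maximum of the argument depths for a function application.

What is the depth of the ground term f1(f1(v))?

depth(f1(v)) = 1 + depth(v) = 1 + 0 = 1
depth(f1(f1(v))) = 1 + depth(f1(v)) = 1 + 1 = 2

2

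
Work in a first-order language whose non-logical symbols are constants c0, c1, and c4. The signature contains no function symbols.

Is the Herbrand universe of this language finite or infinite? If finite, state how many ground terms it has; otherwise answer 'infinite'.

There are no function symbols, so every ground term is one of the 3 constants.
The Herbrand universe is {c0, c1, c4}, which is finite with 3 elements.

3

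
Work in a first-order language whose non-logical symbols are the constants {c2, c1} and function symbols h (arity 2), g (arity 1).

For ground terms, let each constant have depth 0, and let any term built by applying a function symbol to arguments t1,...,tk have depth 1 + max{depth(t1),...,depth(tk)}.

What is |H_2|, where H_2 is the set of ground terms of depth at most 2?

74

Let N_k count ground terms of depth at most k. Each non-constant term of depth ≤ k is some function symbol applied to depth-≤(k−1) arguments, giving N_k = 2 + N_{k-1}^2 + N_{k-1}.
N_0 = 2
N_1 = 2 + 2^2 + 2 = 8
N_2 = 2 + 8^2 + 8 = 74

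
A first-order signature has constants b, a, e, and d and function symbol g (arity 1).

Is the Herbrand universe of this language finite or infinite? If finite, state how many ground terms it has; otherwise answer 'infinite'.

infinite

The signature has at least one function symbol (g, arity 1) and at least one constant (b).
Iterating g gives infinitely many distinct ground terms: b, g(b), g(g(b)), ...
So the Herbrand universe is infinite.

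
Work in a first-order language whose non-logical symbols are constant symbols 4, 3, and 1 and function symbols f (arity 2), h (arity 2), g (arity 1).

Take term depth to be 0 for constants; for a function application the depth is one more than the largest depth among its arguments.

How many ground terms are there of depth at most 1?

If N_k denotes the number of depth-≤k ground terms, the 3 constants give N_0 = 3, and each function symbol of arity r contributes N_{k-1}^r new terms at level k: N_k = 3 + N_{k-1}^2 + N_{k-1}^2 + N_{k-1}.
N_0 = 3
N_1 = 3 + 3^2 + 3^2 + 3 = 24

24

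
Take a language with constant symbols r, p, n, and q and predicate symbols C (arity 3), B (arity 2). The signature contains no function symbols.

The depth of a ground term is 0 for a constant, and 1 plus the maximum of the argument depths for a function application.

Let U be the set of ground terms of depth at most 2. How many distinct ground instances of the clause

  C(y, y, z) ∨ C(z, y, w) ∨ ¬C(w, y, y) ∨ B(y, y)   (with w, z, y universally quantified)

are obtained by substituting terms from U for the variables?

Ground terms of depth ≤ 2:
  With no function symbols every ground term is a constant, so there are exactly 4 ground terms at every depth bound.
  N_0 = 4
  N_1 = 4
  N_2 = 4
So there are 4 ground terms available for substitution.
The clause has 3 distinct variables (w, z, y), each appearing in the body. In the free term algebra distinct substitutions yield syntactically distinct ground instances.
Number of ground instances = 4^3 = 64.

64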